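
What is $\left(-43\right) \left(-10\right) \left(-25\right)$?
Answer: $-10750$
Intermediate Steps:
$\left(-43\right) \left(-10\right) \left(-25\right) = 430 \left(-25\right) = -10750$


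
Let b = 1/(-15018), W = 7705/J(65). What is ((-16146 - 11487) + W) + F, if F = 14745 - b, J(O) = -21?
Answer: -1393435111/105126 ≈ -13255.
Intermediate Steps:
W = -7705/21 (W = 7705/(-21) = 7705*(-1/21) = -7705/21 ≈ -366.90)
b = -1/15018 ≈ -6.6587e-5
F = 221440411/15018 (F = 14745 - 1*(-1/15018) = 14745 + 1/15018 = 221440411/15018 ≈ 14745.)
((-16146 - 11487) + W) + F = ((-16146 - 11487) - 7705/21) + 221440411/15018 = (-27633 - 7705/21) + 221440411/15018 = -587998/21 + 221440411/15018 = -1393435111/105126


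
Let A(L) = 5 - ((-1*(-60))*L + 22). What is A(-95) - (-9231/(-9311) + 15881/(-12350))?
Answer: 653526865691/114990850 ≈ 5683.3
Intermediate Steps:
A(L) = -17 - 60*L (A(L) = 5 - (60*L + 22) = 5 - (22 + 60*L) = 5 + (-22 - 60*L) = -17 - 60*L)
A(-95) - (-9231/(-9311) + 15881/(-12350)) = (-17 - 60*(-95)) - (-9231/(-9311) + 15881/(-12350)) = (-17 + 5700) - (-9231*(-1/9311) + 15881*(-1/12350)) = 5683 - (9231/9311 - 15881/12350) = 5683 - 1*(-33865141/114990850) = 5683 + 33865141/114990850 = 653526865691/114990850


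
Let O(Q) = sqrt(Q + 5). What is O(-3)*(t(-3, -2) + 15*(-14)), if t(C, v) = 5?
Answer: -205*sqrt(2) ≈ -289.91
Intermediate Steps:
O(Q) = sqrt(5 + Q)
O(-3)*(t(-3, -2) + 15*(-14)) = sqrt(5 - 3)*(5 + 15*(-14)) = sqrt(2)*(5 - 210) = sqrt(2)*(-205) = -205*sqrt(2)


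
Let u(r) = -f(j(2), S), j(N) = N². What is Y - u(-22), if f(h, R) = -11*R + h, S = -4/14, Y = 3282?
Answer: 23024/7 ≈ 3289.1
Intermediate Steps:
S = -2/7 (S = -4*1/14 = -2/7 ≈ -0.28571)
f(h, R) = h - 11*R
u(r) = -50/7 (u(r) = -(2² - 11*(-2/7)) = -(4 + 22/7) = -1*50/7 = -50/7)
Y - u(-22) = 3282 - 1*(-50/7) = 3282 + 50/7 = 23024/7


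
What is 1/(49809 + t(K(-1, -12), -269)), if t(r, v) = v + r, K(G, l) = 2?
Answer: 1/49542 ≈ 2.0185e-5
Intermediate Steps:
t(r, v) = r + v
1/(49809 + t(K(-1, -12), -269)) = 1/(49809 + (2 - 269)) = 1/(49809 - 267) = 1/49542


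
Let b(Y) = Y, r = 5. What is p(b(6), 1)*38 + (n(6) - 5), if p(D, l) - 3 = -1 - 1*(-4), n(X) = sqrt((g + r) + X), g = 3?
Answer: 223 + sqrt(14) ≈ 226.74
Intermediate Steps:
n(X) = sqrt(8 + X) (n(X) = sqrt((3 + 5) + X) = sqrt(8 + X))
p(D, l) = 6 (p(D, l) = 3 + (-1 - 1*(-4)) = 3 + (-1 + 4) = 3 + 3 = 6)
p(b(6), 1)*38 + (n(6) - 5) = 6*38 + (sqrt(8 + 6) - 5) = 228 + (sqrt(14) - 5) = 228 + (-5 + sqrt(14)) = 223 + sqrt(14)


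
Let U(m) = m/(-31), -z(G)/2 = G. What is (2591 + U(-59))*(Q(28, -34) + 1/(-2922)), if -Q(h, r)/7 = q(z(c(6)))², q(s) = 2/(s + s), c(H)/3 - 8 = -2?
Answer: -72844375/4891428 ≈ -14.892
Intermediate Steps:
c(H) = 18 (c(H) = 24 + 3*(-2) = 24 - 6 = 18)
z(G) = -2*G
U(m) = -m/31 (U(m) = m*(-1/31) = -m/31)
q(s) = 1/s (q(s) = 2/((2*s)) = 2*(1/(2*s)) = 1/s)
Q(h, r) = -7/1296 (Q(h, r) = -7*(1/(-2*18))² = -7*(1/(-36))² = -7*(-1/36)² = -7*1/1296 = -7/1296)
(2591 + U(-59))*(Q(28, -34) + 1/(-2922)) = (2591 - 1/31*(-59))*(-7/1296 + 1/(-2922)) = (2591 + 59/31)*(-7/1296 - 1/2922) = (80380/31)*(-3625/631152) = -72844375/4891428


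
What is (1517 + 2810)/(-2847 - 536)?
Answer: -4327/3383 ≈ -1.2790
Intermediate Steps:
(1517 + 2810)/(-2847 - 536) = 4327/(-3383) = 4327*(-1/3383) = -4327/3383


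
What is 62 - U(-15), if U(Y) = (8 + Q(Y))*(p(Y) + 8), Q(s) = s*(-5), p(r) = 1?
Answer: -685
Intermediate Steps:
Q(s) = -5*s
U(Y) = 72 - 45*Y (U(Y) = (8 - 5*Y)*(1 + 8) = (8 - 5*Y)*9 = 72 - 45*Y)
62 - U(-15) = 62 - (72 - 45*(-15)) = 62 - (72 + 675) = 62 - 1*747 = 62 - 747 = -685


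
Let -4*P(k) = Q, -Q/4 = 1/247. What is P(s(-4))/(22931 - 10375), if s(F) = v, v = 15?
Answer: 1/3101332 ≈ 3.2244e-7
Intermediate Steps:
s(F) = 15
Q = -4/247 ≈ -0.016194
P(k) = 1/247 (P(k) = -1/4*(-4/247) = 1/247)
P(s(-4))/(22931 - 10375) = 1/(247*(22931 - 10375)) = (1/247)/12556 = (1/247)*(1/12556) = 1/3101332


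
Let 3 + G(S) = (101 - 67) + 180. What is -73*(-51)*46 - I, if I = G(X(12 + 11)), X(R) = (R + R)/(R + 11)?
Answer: 171047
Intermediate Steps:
X(R) = 2*R/(11 + R) (X(R) = (2*R)/(11 + R) = 2*R/(11 + R))
G(S) = 211 (G(S) = -3 + ((101 - 67) + 180) = -3 + (34 + 180) = -3 + 214 = 211)
I = 211
-73*(-51)*46 - I = -73*(-51)*46 - 1*211 = 3723*46 - 211 = 171258 - 211 = 171047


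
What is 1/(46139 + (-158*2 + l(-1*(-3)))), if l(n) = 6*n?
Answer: 1/45841 ≈ 2.1815e-5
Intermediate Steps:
1/(46139 + (-158*2 + l(-1*(-3)))) = 1/(46139 + (-158*2 + 6*(-1*(-3)))) = 1/(46139 + (-316 + 6*3)) = 1/(46139 + (-316 + 18)) = 1/(46139 - 298) = 1/45841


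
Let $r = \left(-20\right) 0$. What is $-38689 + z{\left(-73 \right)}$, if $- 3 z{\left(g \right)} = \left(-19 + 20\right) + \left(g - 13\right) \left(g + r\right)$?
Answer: $-40782$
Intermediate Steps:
$r = 0$
$z{\left(g \right)} = - \frac{1}{3} - \frac{g \left(-13 + g\right)}{3}$ ($z{\left(g \right)} = - \frac{\left(-19 + 20\right) + \left(g - 13\right) \left(g + 0\right)}{3} = - \frac{1 + \left(-13 + g\right) g}{3} = - \frac{1 + g \left(-13 + g\right)}{3} = - \frac{1}{3} - \frac{g \left(-13 + g\right)}{3}$)
$-38689 + z{\left(-73 \right)} = -38689 - \left(\frac{950}{3} + \frac{5329}{3}\right) = -38689 - 2093 = -40782$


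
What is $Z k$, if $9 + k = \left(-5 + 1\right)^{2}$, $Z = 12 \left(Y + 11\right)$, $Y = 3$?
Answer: $1176$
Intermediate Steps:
$Z = 168$ ($Z = 12 \left(3 + 11\right) = 12 \cdot 14 = 168$)
$k = 7$ ($k = -9 + \left(-5 + 1\right)^{2} = -9 + \left(-4\right)^{2} = -9 + 16 = 7$)
$Z k = 168 \cdot 7 = 1176$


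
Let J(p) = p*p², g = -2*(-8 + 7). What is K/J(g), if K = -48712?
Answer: -6089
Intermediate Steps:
g = 2 (g = -2*(-1) = 2)
J(p) = p³
K/J(g) = -48712/(2³) = -48712/8 = -48712*⅛ = -6089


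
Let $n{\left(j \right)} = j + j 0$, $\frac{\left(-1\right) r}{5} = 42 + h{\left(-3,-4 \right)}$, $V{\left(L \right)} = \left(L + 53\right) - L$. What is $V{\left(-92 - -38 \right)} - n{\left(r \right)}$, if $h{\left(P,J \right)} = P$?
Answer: $248$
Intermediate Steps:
$V{\left(L \right)} = 53$ ($V{\left(L \right)} = \left(53 + L\right) - L = 53$)
$r = -195$ ($r = - 5 \left(42 - 3\right) = \left(-5\right) 39 = -195$)
$n{\left(j \right)} = j$ ($n{\left(j \right)} = j + 0 = j$)
$V{\left(-92 - -38 \right)} - n{\left(r \right)} = 53 - -195 = 53 + 195 = 248$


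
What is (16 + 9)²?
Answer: 625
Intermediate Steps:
(16 + 9)² = 25² = 625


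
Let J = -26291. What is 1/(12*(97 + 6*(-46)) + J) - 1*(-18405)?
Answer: 523419794/28439 ≈ 18405.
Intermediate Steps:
1/(12*(97 + 6*(-46)) + J) - 1*(-18405) = 1/(12*(97 + 6*(-46)) - 26291) - 1*(-18405) = 1/(12*(97 - 276) - 26291) + 18405 = 1/(12*(-179) - 26291) + 18405 = 1/(-2148 - 26291) + 18405 = 1/(-28439) + 18405 = -1/28439 + 18405 = 523419794/28439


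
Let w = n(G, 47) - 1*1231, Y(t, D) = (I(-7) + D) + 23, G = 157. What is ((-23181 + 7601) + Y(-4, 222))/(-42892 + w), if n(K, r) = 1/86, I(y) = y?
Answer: 439804/1264859 ≈ 0.34771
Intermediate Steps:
Y(t, D) = 16 + D (Y(t, D) = (-7 + D) + 23 = 16 + D)
n(K, r) = 1/86
w = -105865/86 (w = 1/86 - 1*1231 = 1/86 - 1231 = -105865/86 ≈ -1231.0)
((-23181 + 7601) + Y(-4, 222))/(-42892 + w) = ((-23181 + 7601) + (16 + 222))/(-42892 - 105865/86) = (-15580 + 238)/(-3794577/86) = -15342*(-86/3794577) = 439804/1264859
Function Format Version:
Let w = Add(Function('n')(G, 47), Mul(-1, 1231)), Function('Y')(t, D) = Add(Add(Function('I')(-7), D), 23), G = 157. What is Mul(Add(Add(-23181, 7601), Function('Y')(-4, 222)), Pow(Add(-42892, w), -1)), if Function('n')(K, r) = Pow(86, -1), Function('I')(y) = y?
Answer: Rational(439804, 1264859) ≈ 0.34771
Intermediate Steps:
Function('Y')(t, D) = Add(16, D) (Function('Y')(t, D) = Add(Add(-7, D), 23) = Add(16, D))
Function('n')(K, r) = Rational(1, 86)
w = Rational(-105865, 86) (w = Add(Rational(1, 86), Mul(-1, 1231)) = Add(Rational(1, 86), -1231) = Rational(-105865, 86) ≈ -1231.0)
Mul(Add(Add(-23181, 7601), Function('Y')(-4, 222)), Pow(Add(-42892, w), -1)) = Mul(Add(Add(-23181, 7601), Add(16, 222)), Pow(Add(-42892, Rational(-105865, 86)), -1)) = Mul(Add(-15580, 238), Pow(Rational(-3794577, 86), -1)) = Mul(-15342, Rational(-86, 3794577)) = Rational(439804, 1264859)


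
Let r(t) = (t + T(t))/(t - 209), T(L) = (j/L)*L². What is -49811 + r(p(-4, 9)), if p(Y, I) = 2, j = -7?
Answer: -3436955/69 ≈ -49811.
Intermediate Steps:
T(L) = -7*L (T(L) = (-7/L)*L² = -7*L)
r(t) = -6*t/(-209 + t) (r(t) = (t - 7*t)/(t - 209) = (-6*t)/(-209 + t) = -6*t/(-209 + t))
-49811 + r(p(-4, 9)) = -49811 - 6*2/(-209 + 2) = -49811 - 6*2/(-207) = -49811 - 6*2*(-1/207) = -49811 + 4/69 = -3436955/69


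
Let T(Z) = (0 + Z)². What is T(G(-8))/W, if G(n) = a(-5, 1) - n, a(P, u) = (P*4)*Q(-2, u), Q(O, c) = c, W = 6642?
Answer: 8/369 ≈ 0.021680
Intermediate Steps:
a(P, u) = 4*P*u (a(P, u) = (P*4)*u = (4*P)*u = 4*P*u)
G(n) = -20 - n (G(n) = 4*(-5)*1 - n = -20 - n)
T(Z) = Z²
T(G(-8))/W = (-20 - 1*(-8))²/6642 = (-20 + 8)²*(1/6642) = (-12)²*(1/6642) = 144*(1/6642) = 8/369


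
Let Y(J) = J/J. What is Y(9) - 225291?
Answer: -225290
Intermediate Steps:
Y(J) = 1
Y(9) - 225291 = 1 - 225291 = -225290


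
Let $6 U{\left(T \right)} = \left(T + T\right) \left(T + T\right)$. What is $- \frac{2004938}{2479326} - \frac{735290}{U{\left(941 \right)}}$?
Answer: $- \frac{2254934963494}{1097698032903} \approx -2.0542$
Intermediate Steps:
$U{\left(T \right)} = \frac{2 T^{2}}{3}$ ($U{\left(T \right)} = \frac{\left(T + T\right) \left(T + T\right)}{6} = \frac{2 T 2 T}{6} = \frac{4 T^{2}}{6} = \frac{2 T^{2}}{3}$)
$- \frac{2004938}{2479326} - \frac{735290}{U{\left(941 \right)}} = - \frac{2004938}{2479326} - \frac{735290}{\frac{2}{3} \cdot 941^{2}} = \left(-2004938\right) \frac{1}{2479326} - \frac{735290}{\frac{2}{3} \cdot 885481} = - \frac{1002469}{1239663} - \frac{735290}{\frac{1770962}{3}} = - \frac{1002469}{1239663} - \frac{1102935}{885481} = - \frac{2254934963494}{1097698032903}$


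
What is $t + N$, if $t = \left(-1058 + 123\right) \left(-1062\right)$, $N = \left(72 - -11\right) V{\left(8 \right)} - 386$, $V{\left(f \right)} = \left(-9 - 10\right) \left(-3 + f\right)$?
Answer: $984699$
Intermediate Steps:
$V{\left(f \right)} = 57 - 19 f$ ($V{\left(f \right)} = - 19 \left(-3 + f\right) = 57 - 19 f$)
$N = -8271$ ($N = \left(72 - -11\right) \left(57 - 152\right) - 386 = \left(72 + 11\right) \left(57 - 152\right) - 386 = 83 \left(-95\right) - 386 = -7885 - 386 = -8271$)
$t = 992970$ ($t = \left(-935\right) \left(-1062\right) = 992970$)
$t + N = 992970 - 8271 = 984699$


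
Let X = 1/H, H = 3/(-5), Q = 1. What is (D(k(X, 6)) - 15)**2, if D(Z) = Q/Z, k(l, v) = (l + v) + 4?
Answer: 138384/625 ≈ 221.41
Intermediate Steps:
H = -3/5 (H = 3*(-1/5) = -3/5 ≈ -0.60000)
X = -5/3 (X = 1/(-3/5) = -5/3 ≈ -1.6667)
k(l, v) = 4 + l + v
D(Z) = 1/Z
(D(k(X, 6)) - 15)**2 = (1/(4 - 5/3 + 6) - 15)**2 = (1/(25/3) - 15)**2 = (3/25 - 15)**2 = (-372/25)**2 = 138384/625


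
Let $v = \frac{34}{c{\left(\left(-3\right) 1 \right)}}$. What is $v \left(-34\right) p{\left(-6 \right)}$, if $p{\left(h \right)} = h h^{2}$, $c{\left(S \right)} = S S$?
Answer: $27744$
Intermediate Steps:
$c{\left(S \right)} = S^{2}$
$v = \frac{34}{9}$ ($v = \frac{34}{\left(\left(-3\right) 1\right)^{2}} = \frac{34}{\left(-3\right)^{2}} = \frac{34}{9} \approx 3.7778$)
$p{\left(h \right)} = h^{3}$
$v \left(-34\right) p{\left(-6 \right)} = \frac{34}{9} \left(-34\right) \left(-6\right)^{3} = \left(- \frac{1156}{9}\right) \left(-216\right) = 27744$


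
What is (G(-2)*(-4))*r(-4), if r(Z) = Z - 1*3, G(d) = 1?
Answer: 28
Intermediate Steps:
r(Z) = -3 + Z (r(Z) = Z - 3 = -3 + Z)
(G(-2)*(-4))*r(-4) = (1*(-4))*(-3 - 4) = -4*(-7) = 28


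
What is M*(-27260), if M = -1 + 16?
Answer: -408900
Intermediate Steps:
M = 15
M*(-27260) = 15*(-27260) = -408900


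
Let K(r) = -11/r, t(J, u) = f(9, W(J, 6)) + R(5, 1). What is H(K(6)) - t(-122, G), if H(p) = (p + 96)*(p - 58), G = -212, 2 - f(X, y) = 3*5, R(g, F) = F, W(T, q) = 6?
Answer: -202403/36 ≈ -5622.3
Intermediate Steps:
f(X, y) = -13 (f(X, y) = 2 - 3*5 = 2 - 1*15 = 2 - 15 = -13)
t(J, u) = -12 (t(J, u) = -13 + 1 = -12)
H(p) = (-58 + p)*(96 + p) (H(p) = (96 + p)*(-58 + p) = (-58 + p)*(96 + p))
H(K(6)) - t(-122, G) = (-5568 + (-11/6)² + 38*(-11/6)) - 1*(-12) = (-5568 + (-11*⅙)² + 38*(-11*⅙)) + 12 = (-5568 + (-11/6)² + 38*(-11/6)) + 12 = (-5568 + 121/36 - 209/3) + 12 = -202835/36 + 12 = -202403/36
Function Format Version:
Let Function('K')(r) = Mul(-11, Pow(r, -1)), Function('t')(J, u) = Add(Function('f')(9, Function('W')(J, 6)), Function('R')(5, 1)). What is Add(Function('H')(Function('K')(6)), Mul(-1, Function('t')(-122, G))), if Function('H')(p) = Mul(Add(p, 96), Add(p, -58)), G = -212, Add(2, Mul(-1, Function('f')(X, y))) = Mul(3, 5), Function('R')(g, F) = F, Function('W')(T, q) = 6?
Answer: Rational(-202403, 36) ≈ -5622.3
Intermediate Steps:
Function('f')(X, y) = -13 (Function('f')(X, y) = Add(2, Mul(-1, Mul(3, 5))) = Add(2, Mul(-1, 15)) = Add(2, -15) = -13)
Function('t')(J, u) = -12 (Function('t')(J, u) = Add(-13, 1) = -12)
Function('H')(p) = Mul(Add(-58, p), Add(96, p)) (Function('H')(p) = Mul(Add(96, p), Add(-58, p)) = Mul(Add(-58, p), Add(96, p)))
Add(Function('H')(Function('K')(6)), Mul(-1, Function('t')(-122, G))) = Add(Add(-5568, Pow(Mul(-11, Pow(6, -1)), 2), Mul(38, Mul(-11, Pow(6, -1)))), Mul(-1, -12)) = Add(Add(-5568, Pow(Mul(-11, Rational(1, 6)), 2), Mul(38, Mul(-11, Rational(1, 6)))), 12) = Add(Add(-5568, Pow(Rational(-11, 6), 2), Mul(38, Rational(-11, 6))), 12) = Add(Add(-5568, Rational(121, 36), Rational(-209, 3)), 12) = Add(Rational(-202835, 36), 12) = Rational(-202403, 36)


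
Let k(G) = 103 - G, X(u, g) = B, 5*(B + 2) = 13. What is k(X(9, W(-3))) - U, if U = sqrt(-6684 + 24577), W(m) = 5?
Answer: 512/5 - sqrt(17893) ≈ -31.365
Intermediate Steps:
B = 3/5 (B = -2 + (1/5)*13 = -2 + 13/5 = 3/5 ≈ 0.60000)
X(u, g) = 3/5
U = sqrt(17893) ≈ 133.76
k(X(9, W(-3))) - U = (103 - 1*3/5) - sqrt(17893) = (103 - 3/5) - sqrt(17893) = 512/5 - sqrt(17893)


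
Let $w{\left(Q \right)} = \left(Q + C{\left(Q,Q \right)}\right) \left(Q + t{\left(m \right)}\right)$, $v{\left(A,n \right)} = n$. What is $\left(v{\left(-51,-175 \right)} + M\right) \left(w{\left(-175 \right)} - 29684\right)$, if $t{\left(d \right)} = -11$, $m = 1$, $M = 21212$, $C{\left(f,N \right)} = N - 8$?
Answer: $776349448$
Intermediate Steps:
$C{\left(f,N \right)} = -8 + N$ ($C{\left(f,N \right)} = N - 8 = -8 + N$)
$w{\left(Q \right)} = \left(-11 + Q\right) \left(-8 + 2 Q\right)$ ($w{\left(Q \right)} = \left(Q + \left(-8 + Q\right)\right) \left(Q - 11\right) = \left(-8 + 2 Q\right) \left(-11 + Q\right) = \left(-11 + Q\right) \left(-8 + 2 Q\right)$)
$\left(v{\left(-51,-175 \right)} + M\right) \left(w{\left(-175 \right)} - 29684\right) = \left(-175 + 21212\right) \left(\left(88 - -5250 + 2 \left(-175\right)^{2}\right) - 29684\right) = 21037 \left(\left(88 + 5250 + 2 \cdot 30625\right) - 29684\right) = 21037 \left(\left(88 + 5250 + 61250\right) - 29684\right) = 21037 \left(66588 - 29684\right) = 21037 \cdot 36904 = 776349448$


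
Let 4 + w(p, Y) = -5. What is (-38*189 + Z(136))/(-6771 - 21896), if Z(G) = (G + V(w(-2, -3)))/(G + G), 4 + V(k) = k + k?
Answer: 976695/3898712 ≈ 0.25052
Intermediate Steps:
w(p, Y) = -9 (w(p, Y) = -4 - 5 = -9)
V(k) = -4 + 2*k (V(k) = -4 + (k + k) = -4 + 2*k)
Z(G) = (-22 + G)/(2*G) (Z(G) = (G + (-4 + 2*(-9)))/(G + G) = (G + (-4 - 18))/((2*G)) = (G - 22)*(1/(2*G)) = (-22 + G)*(1/(2*G)) = (-22 + G)/(2*G))
(-38*189 + Z(136))/(-6771 - 21896) = (-38*189 + (1/2)*(-22 + 136)/136)/(-6771 - 21896) = (-7182 + (1/2)*(1/136)*114)/(-28667) = (-7182 + 57/136)*(-1/28667) = -976695/136*(-1/28667) = 976695/3898712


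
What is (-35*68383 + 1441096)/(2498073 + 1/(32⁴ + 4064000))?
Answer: -4868752137984/12771588066049 ≈ -0.38122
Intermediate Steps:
(-35*68383 + 1441096)/(2498073 + 1/(32⁴ + 4064000)) = (-2393405 + 1441096)/(2498073 + 1/(1048576 + 4064000)) = -952309/(2498073 + 1/5112576) = -952309/12771588066049/5112576 = -952309*5112576/12771588066049 = -4868752137984/12771588066049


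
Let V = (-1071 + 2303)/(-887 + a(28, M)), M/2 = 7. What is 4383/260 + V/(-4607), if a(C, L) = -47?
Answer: 9430048787/559381940 ≈ 16.858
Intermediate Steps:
M = 14 (M = 2*7 = 14)
V = -616/467 (V = (-1071 + 2303)/(-887 - 47) = 1232/(-934) = 1232*(-1/934) = -616/467 ≈ -1.3191)
4383/260 + V/(-4607) = 4383/260 - 616/467/(-4607) = 4383*(1/260) - 616/467*(-1/4607) = 4383/260 + 616/2151469 = 9430048787/559381940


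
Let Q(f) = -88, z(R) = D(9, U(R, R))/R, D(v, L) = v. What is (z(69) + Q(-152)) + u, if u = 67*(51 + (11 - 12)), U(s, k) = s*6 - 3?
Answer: 75029/23 ≈ 3262.1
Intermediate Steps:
U(s, k) = -3 + 6*s (U(s, k) = 6*s - 3 = -3 + 6*s)
z(R) = 9/R
u = 3350 (u = 67*(51 - 1) = 67*50 = 3350)
(z(69) + Q(-152)) + u = (9/69 - 88) + 3350 = (9*(1/69) - 88) + 3350 = (3/23 - 88) + 3350 = -2021/23 + 3350 = 75029/23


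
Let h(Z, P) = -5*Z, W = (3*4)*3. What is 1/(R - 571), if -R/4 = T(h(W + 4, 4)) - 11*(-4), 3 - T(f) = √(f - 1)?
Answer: -253/193099 - 4*I*√201/579297 ≈ -0.0013102 - 9.7894e-5*I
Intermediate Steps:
W = 36 (W = 12*3 = 36)
T(f) = 3 - √(-1 + f) (T(f) = 3 - √(f - 1) = 3 - √(-1 + f))
R = -188 + 4*I*√201 (R = -4*((3 - √(-1 - 5*(36 + 4))) - 11*(-4)) = -4*((3 - √(-1 - 5*40)) + 44) = -4*((3 - √(-1 - 200)) + 44) = -4*((3 - √(-201)) + 44) = -4*((3 - I*√201) + 44) = -4*(47 - I*√201) = -188 + 4*I*√201 ≈ -188.0 + 56.71*I)
1/(R - 571) = 1/((-188 + 4*I*√201) - 571) = 1/(-759 + 4*I*√201)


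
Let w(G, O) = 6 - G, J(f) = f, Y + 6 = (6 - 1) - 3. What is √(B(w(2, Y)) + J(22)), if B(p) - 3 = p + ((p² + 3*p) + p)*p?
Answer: √157 ≈ 12.530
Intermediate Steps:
Y = -4 (Y = -6 + ((6 - 1) - 3) = -6 + (5 - 3) = -6 + 2 = -4)
B(p) = 3 + p + p*(p² + 4*p) (B(p) = 3 + (p + ((p² + 3*p) + p)*p) = 3 + (p + (p² + 4*p)*p) = 3 + (p + p*(p² + 4*p)) = 3 + p + p*(p² + 4*p))
√(B(w(2, Y)) + J(22)) = √((3 + (6 - 1*2) + (6 - 1*2)³ + 4*(6 - 1*2)²) + 22) = √((3 + (6 - 2) + (6 - 2)³ + 4*(6 - 2)²) + 22) = √((3 + 4 + 4³ + 4*4²) + 22) = √((3 + 4 + 64 + 4*16) + 22) = √((3 + 4 + 64 + 64) + 22) = √(135 + 22) = √157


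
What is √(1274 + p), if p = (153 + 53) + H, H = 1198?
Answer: √2678 ≈ 51.749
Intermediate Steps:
p = 1404 (p = (153 + 53) + 1198 = 206 + 1198 = 1404)
√(1274 + p) = √(1274 + 1404) = √2678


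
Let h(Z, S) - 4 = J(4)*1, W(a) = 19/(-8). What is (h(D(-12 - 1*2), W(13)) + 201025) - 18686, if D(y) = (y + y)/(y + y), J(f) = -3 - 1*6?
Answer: 182334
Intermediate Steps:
J(f) = -9 (J(f) = -3 - 6 = -9)
W(a) = -19/8 (W(a) = 19*(-1/8) = -19/8)
D(y) = 1 (D(y) = (2*y)/((2*y)) = (2*y)*(1/(2*y)) = 1)
h(Z, S) = -5 (h(Z, S) = 4 - 9*1 = 4 - 9 = -5)
(h(D(-12 - 1*2), W(13)) + 201025) - 18686 = (-5 + 201025) - 18686 = 201020 - 18686 = 182334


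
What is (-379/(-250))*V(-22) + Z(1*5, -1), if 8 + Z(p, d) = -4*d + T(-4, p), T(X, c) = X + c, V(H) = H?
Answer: -4544/125 ≈ -36.352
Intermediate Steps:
Z(p, d) = -12 + p - 4*d (Z(p, d) = -8 + (-4*d + (-4 + p)) = -8 + (-4 + p - 4*d) = -12 + p - 4*d)
(-379/(-250))*V(-22) + Z(1*5, -1) = -379/(-250)*(-22) + (-12 + 1*5 - 4*(-1)) = -379*(-1/250)*(-22) + (-12 + 5 + 4) = (379/250)*(-22) - 3 = -4169/125 - 3 = -4544/125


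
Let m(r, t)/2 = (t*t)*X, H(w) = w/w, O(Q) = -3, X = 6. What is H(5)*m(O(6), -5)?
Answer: 300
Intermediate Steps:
H(w) = 1
m(r, t) = 12*t² (m(r, t) = 2*((t*t)*6) = 2*(t²*6) = 2*(6*t²) = 12*t²)
H(5)*m(O(6), -5) = 1*(12*(-5)²) = 1*(12*25) = 1*300 = 300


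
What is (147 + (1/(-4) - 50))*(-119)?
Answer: -46053/4 ≈ -11513.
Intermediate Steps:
(147 + (1/(-4) - 50))*(-119) = (147 + (-¼ - 50))*(-119) = (147 - 201/4)*(-119) = (387/4)*(-119) = -46053/4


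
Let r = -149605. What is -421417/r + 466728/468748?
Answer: 66840804589/17531761135 ≈ 3.8126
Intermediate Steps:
-421417/r + 466728/468748 = -421417/(-149605) + 466728/468748 = -421417*(-1/149605) + 466728*(1/468748) = 421417/149605 + 116682/117187 = 66840804589/17531761135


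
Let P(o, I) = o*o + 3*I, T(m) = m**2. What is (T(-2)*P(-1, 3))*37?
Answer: 1480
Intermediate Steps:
P(o, I) = o**2 + 3*I
(T(-2)*P(-1, 3))*37 = ((-2)**2*((-1)**2 + 3*3))*37 = (4*(1 + 9))*37 = (4*10)*37 = 40*37 = 1480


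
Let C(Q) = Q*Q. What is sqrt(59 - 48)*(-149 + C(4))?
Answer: -133*sqrt(11) ≈ -441.11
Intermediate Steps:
C(Q) = Q**2
sqrt(59 - 48)*(-149 + C(4)) = sqrt(59 - 48)*(-149 + 4**2) = sqrt(11)*(-149 + 16) = sqrt(11)*(-133) = -133*sqrt(11)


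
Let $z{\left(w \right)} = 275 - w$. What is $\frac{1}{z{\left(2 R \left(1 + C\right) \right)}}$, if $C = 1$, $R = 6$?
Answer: $\frac{1}{251} \approx 0.0039841$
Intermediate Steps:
$\frac{1}{z{\left(2 R \left(1 + C\right) \right)}} = \frac{1}{275 - 2 \cdot 6 \left(1 + 1\right)} = \frac{1}{275 - 12 \cdot 2} = \frac{1}{275 - 24} = \frac{1}{251}$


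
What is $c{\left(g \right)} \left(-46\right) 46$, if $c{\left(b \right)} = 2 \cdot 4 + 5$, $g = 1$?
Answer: $-27508$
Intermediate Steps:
$c{\left(b \right)} = 13$ ($c{\left(b \right)} = 8 + 5 = 13$)
$c{\left(g \right)} \left(-46\right) 46 = 13 \left(-46\right) 46 = \left(-598\right) 46 = -27508$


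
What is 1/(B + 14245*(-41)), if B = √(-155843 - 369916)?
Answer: -584045/341109087784 - 13*I*√3111/341109087784 ≈ -1.7122e-6 - 2.1257e-9*I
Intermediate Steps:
B = 13*I*√3111 (B = √(-525759) = 13*I*√3111 ≈ 725.09*I)
1/(B + 14245*(-41)) = 1/(13*I*√3111 + 14245*(-41)) = 1/(13*I*√3111 - 584045) = 1/(-584045 + 13*I*√3111)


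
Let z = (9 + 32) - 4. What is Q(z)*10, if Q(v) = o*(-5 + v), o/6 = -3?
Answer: -5760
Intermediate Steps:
o = -18 (o = 6*(-3) = -18)
z = 37 (z = 41 - 4 = 37)
Q(v) = 90 - 18*v (Q(v) = -18*(-5 + v) = 90 - 18*v)
Q(z)*10 = (90 - 18*37)*10 = (90 - 666)*10 = -576*10 = -5760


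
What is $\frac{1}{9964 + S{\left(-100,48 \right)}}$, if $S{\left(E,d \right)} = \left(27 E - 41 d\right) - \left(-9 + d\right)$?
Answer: $\frac{1}{5257} \approx 0.00019022$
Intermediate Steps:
$S{\left(E,d \right)} = 9 - 42 d + 27 E$ ($S{\left(E,d \right)} = \left(- 41 d + 27 E\right) - \left(-9 + d\right) = 9 - 42 d + 27 E$)
$\frac{1}{9964 + S{\left(-100,48 \right)}} = \frac{1}{9964 + \left(9 - 2016 + 27 \left(-100\right)\right)} = \frac{1}{9964 - 4707} = \frac{1}{5257}$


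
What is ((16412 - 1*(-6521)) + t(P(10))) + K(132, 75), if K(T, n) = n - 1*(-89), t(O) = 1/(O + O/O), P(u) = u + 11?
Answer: 508135/22 ≈ 23097.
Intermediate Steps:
P(u) = 11 + u
t(O) = 1/(1 + O) (t(O) = 1/(O + 1) = 1/(1 + O))
K(T, n) = 89 + n (K(T, n) = n + 89 = 89 + n)
((16412 - 1*(-6521)) + t(P(10))) + K(132, 75) = ((16412 - 1*(-6521)) + 1/(1 + (11 + 10))) + (89 + 75) = ((16412 + 6521) + 1/(1 + 21)) + 164 = (22933 + 1/22) + 164 = 504527/22 + 164 = 508135/22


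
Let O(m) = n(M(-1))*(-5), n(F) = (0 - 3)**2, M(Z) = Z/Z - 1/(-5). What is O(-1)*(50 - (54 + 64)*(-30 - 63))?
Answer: -496080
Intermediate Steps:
M(Z) = 6/5 (M(Z) = 1 - 1*(-1/5) = 1 + 1/5 = 6/5)
n(F) = 9 (n(F) = (-3)**2 = 9)
O(m) = -45 (O(m) = 9*(-5) = -45)
O(-1)*(50 - (54 + 64)*(-30 - 63)) = -45*(50 - (54 + 64)*(-30 - 63)) = -45*(50 - 118*(-93)) = -45*(50 - 1*(-10974)) = -45*(50 + 10974) = -45*11024 = -496080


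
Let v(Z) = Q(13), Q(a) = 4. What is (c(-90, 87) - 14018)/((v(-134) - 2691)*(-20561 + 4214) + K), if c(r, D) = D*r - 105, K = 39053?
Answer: -21953/43963442 ≈ -0.00049935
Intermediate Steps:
v(Z) = 4
c(r, D) = -105 + D*r
(c(-90, 87) - 14018)/((v(-134) - 2691)*(-20561 + 4214) + K) = ((-105 + 87*(-90)) - 14018)/((4 - 2691)*(-20561 + 4214) + 39053) = ((-105 - 7830) - 14018)/(-2687*(-16347) + 39053) = (-7935 - 14018)/(43924389 + 39053) = -21953/43963442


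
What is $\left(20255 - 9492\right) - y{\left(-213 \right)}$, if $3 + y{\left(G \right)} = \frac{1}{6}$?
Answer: $\frac{64595}{6} \approx 10766.0$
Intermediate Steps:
$y{\left(G \right)} = - \frac{17}{6}$ ($y{\left(G \right)} = -3 + \frac{1}{6} = - \frac{17}{6}$)
$\left(20255 - 9492\right) - y{\left(-213 \right)} = \left(20255 - 9492\right) - - \frac{17}{6} = 10763 + \frac{17}{6} = \frac{64595}{6}$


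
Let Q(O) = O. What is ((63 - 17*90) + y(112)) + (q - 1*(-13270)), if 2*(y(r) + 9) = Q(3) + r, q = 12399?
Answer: 48501/2 ≈ 24251.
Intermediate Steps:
y(r) = -15/2 + r/2 (y(r) = -9 + (3 + r)/2 = -9 + (3/2 + r/2) = -15/2 + r/2)
((63 - 17*90) + y(112)) + (q - 1*(-13270)) = ((63 - 17*90) + (-15/2 + (1/2)*112)) + (12399 - 1*(-13270)) = ((63 - 1530) + (-15/2 + 56)) + (12399 + 13270) = (-1467 + 97/2) + 25669 = -2837/2 + 25669 = 48501/2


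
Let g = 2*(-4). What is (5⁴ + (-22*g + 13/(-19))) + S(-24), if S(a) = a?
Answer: 14750/19 ≈ 776.32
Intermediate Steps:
g = -8
(5⁴ + (-22*g + 13/(-19))) + S(-24) = (5⁴ + (-22*(-8) + 13/(-19))) - 24 = (625 + (176 + 13*(-1/19))) - 24 = (625 + (176 - 13/19)) - 24 = (625 + 3331/19) - 24 = 15206/19 - 24 = 14750/19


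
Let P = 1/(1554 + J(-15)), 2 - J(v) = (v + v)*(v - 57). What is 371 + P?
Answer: 224083/604 ≈ 371.00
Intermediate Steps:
J(v) = 2 - 2*v*(-57 + v) (J(v) = 2 - (v + v)*(v - 57) = 2 - 2*v*(-57 + v))
P = -1/604 (P = 1/(1554 + (2 - 2*(-15)² + 114*(-15))) = 1/(1554 + (2 - 2*225 - 1710)) = 1/(1554 + (2 - 450 - 1710)) = 1/(1554 - 2158) = 1/(-604) = -1/604 ≈ -0.0016556)
371 + P = 371 - 1/604 = 224083/604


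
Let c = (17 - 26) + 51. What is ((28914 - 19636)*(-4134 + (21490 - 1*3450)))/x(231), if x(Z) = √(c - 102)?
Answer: -64509934*I*√15/15 ≈ -1.6656e+7*I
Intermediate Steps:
c = 42 (c = -9 + 51 = 42)
x(Z) = 2*I*√15 (x(Z) = √(42 - 102) = √(-60) = 2*I*√15)
((28914 - 19636)*(-4134 + (21490 - 1*3450)))/x(231) = ((28914 - 19636)*(-4134 + (21490 - 1*3450)))/((2*I*√15)) = (9278*(-4134 + (21490 - 3450)))*(-I*√15/30) = (9278*(-4134 + 18040))*(-I*√15/30) = (9278*13906)*(-I*√15/30) = 129019868*(-I*√15/30) = -64509934*I*√15/15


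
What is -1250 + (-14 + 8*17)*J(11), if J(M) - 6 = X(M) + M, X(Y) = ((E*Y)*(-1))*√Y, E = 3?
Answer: 824 - 4026*√11 ≈ -12529.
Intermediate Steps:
X(Y) = -3*Y^(3/2) (X(Y) = ((3*Y)*(-1))*√Y = (-3*Y)*√Y = -3*Y^(3/2))
J(M) = 6 + M - 3*M^(3/2) (J(M) = 6 + (-3*M^(3/2) + M) = 6 + (M - 3*M^(3/2)) = 6 + M - 3*M^(3/2))
-1250 + (-14 + 8*17)*J(11) = -1250 + (-14 + 8*17)*(6 + 11 - 33*√11) = -1250 + (-14 + 136)*(6 + 11 - 33*√11) = -1250 + 122*(6 + 11 - 33*√11) = -1250 + 122*(17 - 33*√11) = -1250 + (2074 - 4026*√11) = 824 - 4026*√11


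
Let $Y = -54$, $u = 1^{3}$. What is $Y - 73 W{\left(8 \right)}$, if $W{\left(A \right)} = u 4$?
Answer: $-346$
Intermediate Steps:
$u = 1$
$W{\left(A \right)} = 4$ ($W{\left(A \right)} = 1 \cdot 4 = 4$)
$Y - 73 W{\left(8 \right)} = -54 - 292 = -346$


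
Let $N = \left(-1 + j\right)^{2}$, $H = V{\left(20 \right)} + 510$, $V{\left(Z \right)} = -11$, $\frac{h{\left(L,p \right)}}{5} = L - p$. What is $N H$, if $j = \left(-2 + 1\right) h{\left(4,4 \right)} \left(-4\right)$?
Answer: $499$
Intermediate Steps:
$h{\left(L,p \right)} = - 5 p + 5 L$ ($h{\left(L,p \right)} = 5 \left(L - p\right) = - 5 p + 5 L$)
$H = 499$ ($H = -11 + 510 = 499$)
$j = 0$ ($j = \left(-2 + 1\right) \left(\left(-5\right) 4 + 5 \cdot 4\right) \left(-4\right) = - (-20 + 20) \left(-4\right) = \left(-1\right) 0 \left(-4\right) = 0 \left(-4\right) = 0$)
$N = 1$ ($N = \left(-1 + 0\right)^{2} = \left(-1\right)^{2} = 1$)
$N H = 1 \cdot 499 = 499$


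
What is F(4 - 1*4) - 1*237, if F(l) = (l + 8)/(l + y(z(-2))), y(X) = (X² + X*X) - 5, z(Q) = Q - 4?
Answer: -15871/67 ≈ -236.88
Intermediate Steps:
z(Q) = -4 + Q
y(X) = -5 + 2*X² (y(X) = (X² + X²) - 5 = 2*X² - 5 = -5 + 2*X²)
F(l) = (8 + l)/(67 + l) (F(l) = (l + 8)/(l + (-5 + 2*(-4 - 2)²)) = (8 + l)/(l + (-5 + 2*(-6)²)) = (8 + l)/(l + (-5 + 2*36)) = (8 + l)/(l + (-5 + 72)) = (8 + l)/(l + 67) = (8 + l)/(67 + l))
F(4 - 1*4) - 1*237 = (8 + (4 - 1*4))/(67 + (4 - 1*4)) - 1*237 = (8 + (4 - 4))/(67 + (4 - 4)) - 237 = (8 + 0)/(67 + 0) - 237 = 8/67 - 237 = -15871/67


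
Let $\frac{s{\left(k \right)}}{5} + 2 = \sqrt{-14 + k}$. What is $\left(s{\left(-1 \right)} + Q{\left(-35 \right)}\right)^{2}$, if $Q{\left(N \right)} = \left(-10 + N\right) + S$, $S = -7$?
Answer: $3469 - 620 i \sqrt{15} \approx 3469.0 - 2401.3 i$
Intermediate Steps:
$s{\left(k \right)} = -10 + 5 \sqrt{-14 + k}$
$Q{\left(N \right)} = -17 + N$ ($Q{\left(N \right)} = \left(-10 + N\right) - 7 = -17 + N$)
$\left(s{\left(-1 \right)} + Q{\left(-35 \right)}\right)^{2} = \left(\left(-10 + 5 \sqrt{-14 - 1}\right) - 52\right)^{2} = \left(\left(-10 + 5 \sqrt{-15}\right) - 52\right)^{2} = \left(\left(-10 + 5 i \sqrt{15}\right) - 52\right)^{2} = \left(-62 + 5 i \sqrt{15}\right)^{2}$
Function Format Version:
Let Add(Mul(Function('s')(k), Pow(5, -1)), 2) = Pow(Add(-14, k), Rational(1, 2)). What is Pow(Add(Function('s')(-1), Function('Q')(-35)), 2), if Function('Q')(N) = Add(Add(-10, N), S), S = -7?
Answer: Add(3469, Mul(-620, I, Pow(15, Rational(1, 2)))) ≈ Add(3469.0, Mul(-2401.3, I))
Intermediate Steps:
Function('s')(k) = Add(-10, Mul(5, Pow(Add(-14, k), Rational(1, 2))))
Function('Q')(N) = Add(-17, N) (Function('Q')(N) = Add(Add(-10, N), -7) = Add(-17, N))
Pow(Add(Function('s')(-1), Function('Q')(-35)), 2) = Pow(Add(Add(-10, Mul(5, Pow(Add(-14, -1), Rational(1, 2)))), Add(-17, -35)), 2) = Pow(Add(Add(-10, Mul(5, Pow(-15, Rational(1, 2)))), -52), 2) = Pow(Add(Add(-10, Mul(5, Mul(I, Pow(15, Rational(1, 2))))), -52), 2) = Pow(Add(Add(-10, Mul(5, I, Pow(15, Rational(1, 2)))), -52), 2) = Pow(Add(-62, Mul(5, I, Pow(15, Rational(1, 2)))), 2)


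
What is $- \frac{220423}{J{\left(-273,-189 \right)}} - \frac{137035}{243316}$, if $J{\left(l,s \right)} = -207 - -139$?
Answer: $\frac{3351445268}{1034093} \approx 3241.0$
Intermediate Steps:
$J{\left(l,s \right)} = -68$ ($J{\left(l,s \right)} = -207 + 139 = -68$)
$- \frac{220423}{J{\left(-273,-189 \right)}} - \frac{137035}{243316} = - \frac{220423}{-68} - \frac{137035}{243316} = \left(-220423\right) \left(- \frac{1}{68}\right) - \frac{137035}{243316} = \frac{220423}{68} - \frac{137035}{243316} = \frac{3351445268}{1034093}$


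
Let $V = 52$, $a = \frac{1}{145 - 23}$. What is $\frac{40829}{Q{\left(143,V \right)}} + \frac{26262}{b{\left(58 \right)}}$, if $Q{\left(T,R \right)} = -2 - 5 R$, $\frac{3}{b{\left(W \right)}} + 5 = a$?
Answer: $- \frac{700875935}{15982} \approx -43854.0$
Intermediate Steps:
$a = \frac{1}{122} \approx 0.0081967$
$b{\left(W \right)} = - \frac{122}{203}$ ($b{\left(W \right)} = \frac{3}{-5 + \frac{1}{122}} = \frac{3}{- \frac{609}{122}} = 3 \left(- \frac{122}{609}\right) = - \frac{122}{203}$)
$\frac{40829}{Q{\left(143,V \right)}} + \frac{26262}{b{\left(58 \right)}} = \frac{40829}{-2 - 260} + \frac{26262}{- \frac{122}{203}} = \frac{40829}{-2 - 260} + 26262 \left(- \frac{203}{122}\right) = \frac{40829}{-262} - \frac{2665593}{61} = 40829 \left(- \frac{1}{262}\right) - \frac{2665593}{61} = - \frac{40829}{262} - \frac{2665593}{61} = - \frac{700875935}{15982}$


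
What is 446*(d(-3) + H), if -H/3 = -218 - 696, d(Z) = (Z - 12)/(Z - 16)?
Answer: 23242398/19 ≈ 1.2233e+6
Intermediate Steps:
d(Z) = (-12 + Z)/(-16 + Z)
H = 2742 (H = -3*(-218 - 696) = -3*(-914) = 2742)
446*(d(-3) + H) = 446*((-12 - 3)/(-16 - 3) + 2742) = 446*(-15/(-19) + 2742) = 446*(-1/19*(-15) + 2742) = 446*(15/19 + 2742) = 446*(52113/19) = 23242398/19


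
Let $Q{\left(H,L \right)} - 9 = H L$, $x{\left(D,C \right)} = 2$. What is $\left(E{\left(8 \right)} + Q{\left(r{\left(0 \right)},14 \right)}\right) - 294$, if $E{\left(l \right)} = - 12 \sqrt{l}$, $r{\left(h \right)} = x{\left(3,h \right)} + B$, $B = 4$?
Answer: $-201 - 24 \sqrt{2} \approx -234.94$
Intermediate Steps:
$r{\left(h \right)} = 6$ ($r{\left(h \right)} = 2 + 4 = 6$)
$Q{\left(H,L \right)} = 9 + H L$
$\left(E{\left(8 \right)} + Q{\left(r{\left(0 \right)},14 \right)}\right) - 294 = \left(- 12 \sqrt{8} + \left(9 + 6 \cdot 14\right)\right) - 294 = \left(- 12 \cdot 2 \sqrt{2} + \left(9 + 84\right)\right) - 294 = \left(- 24 \sqrt{2} + 93\right) - 294 = \left(93 - 24 \sqrt{2}\right) - 294 = -201 - 24 \sqrt{2}$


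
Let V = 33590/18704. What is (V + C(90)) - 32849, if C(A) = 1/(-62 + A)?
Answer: -43883817/1336 ≈ -32847.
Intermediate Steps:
V = 16795/9352 (V = 33590*(1/18704) = 16795/9352 ≈ 1.7959)
(V + C(90)) - 32849 = (16795/9352 + 1/(-62 + 90)) - 32849 = (16795/9352 + 1/28) - 32849 = 2447/1336 - 32849 = -43883817/1336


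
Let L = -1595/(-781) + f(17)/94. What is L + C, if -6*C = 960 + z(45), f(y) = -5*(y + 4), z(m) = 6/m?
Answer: -47781599/300330 ≈ -159.10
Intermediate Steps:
f(y) = -20 - 5*y (f(y) = -5*(4 + y) = -20 - 5*y)
L = 6175/6674 (L = -1595/(-781) + (-20 - 5*17)/94 = -1595*(-1/781) + (-20 - 85)*(1/94) = 145/71 - 105*1/94 = 145/71 - 105/94 = 6175/6674 ≈ 0.92523)
C = -7201/45 (C = -(960 + 6/45)/6 = -(960 + 6*(1/45))/6 = -(960 + 2/15)/6 = -⅙*14402/15 = -7201/45 ≈ -160.02)
L + C = 6175/6674 - 7201/45 = -47781599/300330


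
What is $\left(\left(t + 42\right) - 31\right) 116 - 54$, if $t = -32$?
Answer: $-2490$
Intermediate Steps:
$\left(\left(t + 42\right) - 31\right) 116 - 54 = \left(\left(-32 + 42\right) - 31\right) 116 - 54 = \left(10 - 31\right) 116 - 54 = \left(-21\right) 116 - 54 = -2436 - 54 = -2490$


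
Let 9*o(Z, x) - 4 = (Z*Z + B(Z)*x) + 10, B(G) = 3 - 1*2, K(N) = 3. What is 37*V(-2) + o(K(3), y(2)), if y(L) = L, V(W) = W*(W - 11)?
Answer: 8683/9 ≈ 964.78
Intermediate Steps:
V(W) = W*(-11 + W)
B(G) = 1 (B(G) = 3 - 2 = 1)
o(Z, x) = 14/9 + x/9 + Z**2/9 (o(Z, x) = 4/9 + ((Z*Z + 1*x) + 10)/9 = 4/9 + ((Z**2 + x) + 10)/9 = 4/9 + ((x + Z**2) + 10)/9 = 4/9 + (10 + x + Z**2)/9 = 4/9 + (10/9 + x/9 + Z**2/9) = 14/9 + x/9 + Z**2/9)
37*V(-2) + o(K(3), y(2)) = 37*(-2*(-11 - 2)) + (14/9 + (1/9)*2 + (1/9)*3**2) = 37*(-2*(-13)) + (14/9 + 2/9 + (1/9)*9) = 37*26 + (14/9 + 2/9 + 1) = 962 + 25/9 = 8683/9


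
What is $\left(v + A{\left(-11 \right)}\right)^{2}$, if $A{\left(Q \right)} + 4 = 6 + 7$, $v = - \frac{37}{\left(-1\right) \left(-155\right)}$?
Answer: $\frac{1844164}{24025} \approx 76.76$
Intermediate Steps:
$v = - \frac{37}{155} \approx -0.23871$
$A{\left(Q \right)} = 9$ ($A{\left(Q \right)} = -4 + \left(6 + 7\right) = -4 + 13 = 9$)
$\left(v + A{\left(-11 \right)}\right)^{2} = \left(- \frac{37}{155} + 9\right)^{2} = \left(\frac{1358}{155}\right)^{2} = \frac{1844164}{24025}$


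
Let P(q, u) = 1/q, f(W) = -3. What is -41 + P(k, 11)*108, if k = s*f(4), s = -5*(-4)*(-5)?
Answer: -1016/25 ≈ -40.640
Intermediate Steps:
s = -100 (s = 20*(-5) = -100)
k = 300 (k = -100*(-3) = 300)
P(q, u) = 1/q
-41 + P(k, 11)*108 = -41 + 108/300 = -41 + (1/300)*108 = -41 + 9/25 = -1016/25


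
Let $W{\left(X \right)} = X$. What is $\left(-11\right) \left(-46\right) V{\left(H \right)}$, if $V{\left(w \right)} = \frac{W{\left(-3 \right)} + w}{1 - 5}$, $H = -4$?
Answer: $\frac{1771}{2} \approx 885.5$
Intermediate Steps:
$V{\left(w \right)} = \frac{3}{4} - \frac{w}{4}$ ($V{\left(w \right)} = \frac{-3 + w}{1 - 5} = \frac{-3 + w}{-4} = \left(-3 + w\right) \left(- \frac{1}{4}\right) = \frac{3}{4} - \frac{w}{4}$)
$\left(-11\right) \left(-46\right) V{\left(H \right)} = \left(-11\right) \left(-46\right) \left(\frac{3}{4} - -1\right) = 506 \left(\frac{3}{4} + 1\right) = 506 \cdot \frac{7}{4} = \frac{1771}{2}$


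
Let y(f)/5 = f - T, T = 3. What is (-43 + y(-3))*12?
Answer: -876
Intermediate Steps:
y(f) = -15 + 5*f (y(f) = 5*(f - 1*3) = 5*(f - 3) = 5*(-3 + f) = -15 + 5*f)
(-43 + y(-3))*12 = (-43 + (-15 + 5*(-3)))*12 = (-43 + (-15 - 15))*12 = (-43 - 30)*12 = -73*12 = -876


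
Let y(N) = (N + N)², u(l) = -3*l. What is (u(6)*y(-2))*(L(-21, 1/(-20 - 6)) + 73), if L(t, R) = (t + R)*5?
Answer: 120528/13 ≈ 9271.4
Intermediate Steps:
L(t, R) = 5*R + 5*t (L(t, R) = (R + t)*5 = 5*R + 5*t)
y(N) = 4*N² (y(N) = (2*N)² = 4*N²)
(u(6)*y(-2))*(L(-21, 1/(-20 - 6)) + 73) = ((-3*6)*(4*(-2)²))*((5/(-20 - 6) + 5*(-21)) + 73) = (-72*4)*((5/(-26) - 105) + 73) = (-18*16)*((5*(-1/26) - 105) + 73) = -288*((-5/26 - 105) + 73) = -288*(-2735/26 + 73) = -288*(-837/26) = 120528/13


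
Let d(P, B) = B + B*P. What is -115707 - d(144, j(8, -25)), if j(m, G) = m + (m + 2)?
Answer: -118317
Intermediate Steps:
j(m, G) = 2 + 2*m (j(m, G) = m + (2 + m) = 2 + 2*m)
-115707 - d(144, j(8, -25)) = -115707 - (2 + 2*8)*(1 + 144) = -115707 - (2 + 16)*145 = -115707 - 18*145 = -115707 - 1*2610 = -115707 - 2610 = -118317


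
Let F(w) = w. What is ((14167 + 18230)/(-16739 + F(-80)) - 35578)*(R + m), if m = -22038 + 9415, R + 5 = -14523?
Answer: 16247668268629/16819 ≈ 9.6603e+8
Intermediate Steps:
R = -14528 (R = -5 - 14523 = -14528)
m = -12623
((14167 + 18230)/(-16739 + F(-80)) - 35578)*(R + m) = ((14167 + 18230)/(-16739 - 80) - 35578)*(-14528 - 12623) = (32397/(-16819) - 35578)*(-27151) = (32397*(-1/16819) - 35578)*(-27151) = (-32397/16819 - 35578)*(-27151) = -598418779/16819*(-27151) = 16247668268629/16819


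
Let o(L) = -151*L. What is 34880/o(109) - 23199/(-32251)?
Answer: -6817271/4869901 ≈ -1.3999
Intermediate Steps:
34880/o(109) - 23199/(-32251) = 34880/((-151*109)) - 23199/(-32251) = 34880/(-16459) - 23199*(-1/32251) = 34880*(-1/16459) + 23199/32251 = -320/151 + 23199/32251 = -6817271/4869901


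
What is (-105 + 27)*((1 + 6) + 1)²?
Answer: -4992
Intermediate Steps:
(-105 + 27)*((1 + 6) + 1)² = -78*(7 + 1)² = -78*8² = -78*64 = -4992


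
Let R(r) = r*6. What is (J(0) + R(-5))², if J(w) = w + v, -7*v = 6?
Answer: 46656/49 ≈ 952.16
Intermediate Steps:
v = -6/7 (v = -⅐*6 = -6/7 ≈ -0.85714)
J(w) = -6/7 + w (J(w) = w - 6/7 = -6/7 + w)
R(r) = 6*r
(J(0) + R(-5))² = ((-6/7 + 0) + 6*(-5))² = (-6/7 - 30)² = (-216/7)² = 46656/49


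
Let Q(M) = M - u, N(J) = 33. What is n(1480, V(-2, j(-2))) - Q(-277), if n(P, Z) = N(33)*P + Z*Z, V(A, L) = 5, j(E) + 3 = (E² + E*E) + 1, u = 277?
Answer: 49419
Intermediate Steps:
j(E) = -2 + 2*E² (j(E) = -3 + ((E² + E*E) + 1) = -3 + ((E² + E²) + 1) = -3 + (2*E² + 1) = -3 + (1 + 2*E²) = -2 + 2*E²)
n(P, Z) = Z² + 33*P (n(P, Z) = 33*P + Z*Z = 33*P + Z² = Z² + 33*P)
Q(M) = -277 + M (Q(M) = M - 1*277 = M - 277 = -277 + M)
n(1480, V(-2, j(-2))) - Q(-277) = (5² + 33*1480) - (-277 - 277) = (25 + 48840) - 1*(-554) = 48865 + 554 = 49419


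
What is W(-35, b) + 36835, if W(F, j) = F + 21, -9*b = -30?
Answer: 36821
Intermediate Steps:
b = 10/3 (b = -⅑*(-30) = 10/3 ≈ 3.3333)
W(F, j) = 21 + F
W(-35, b) + 36835 = (21 - 35) + 36835 = -14 + 36835 = 36821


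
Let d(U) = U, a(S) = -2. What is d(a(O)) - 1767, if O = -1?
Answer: -1769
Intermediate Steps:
d(a(O)) - 1767 = -2 - 1767 = -1769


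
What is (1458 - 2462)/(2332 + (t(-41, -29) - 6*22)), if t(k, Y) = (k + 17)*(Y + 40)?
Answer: -251/484 ≈ -0.51859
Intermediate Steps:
t(k, Y) = (17 + k)*(40 + Y)
(1458 - 2462)/(2332 + (t(-41, -29) - 6*22)) = (1458 - 2462)/(2332 + ((680 + 17*(-29) + 40*(-41) - 29*(-41)) - 6*22)) = -1004/(2332 + ((680 - 493 - 1640 + 1189) - 1*132)) = -1004/(2332 + (-264 - 132)) = -1004/(2332 - 396) = -1004/1936 = -1004*1/1936 = -251/484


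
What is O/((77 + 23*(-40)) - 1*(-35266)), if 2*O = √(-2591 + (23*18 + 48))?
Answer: I*√2129/68846 ≈ 0.00067021*I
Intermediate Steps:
O = I*√2129/2 (O = √(-2591 + (23*18 + 48))/2 = √(-2591 + (414 + 48))/2 = √(-2591 + 462)/2 = √(-2129)/2 = (I*√2129)/2 = I*√2129/2 ≈ 23.071*I)
O/((77 + 23*(-40)) - 1*(-35266)) = (I*√2129/2)/((77 + 23*(-40)) - 1*(-35266)) = (I*√2129/2)/((77 - 920) + 35266) = (I*√2129/2)/(-843 + 35266) = (I*√2129/2)/34423 = (I*√2129/2)*(1/34423) = I*√2129/68846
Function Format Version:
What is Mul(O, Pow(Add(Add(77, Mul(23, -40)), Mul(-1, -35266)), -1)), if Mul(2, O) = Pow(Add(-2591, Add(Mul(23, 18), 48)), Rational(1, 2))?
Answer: Mul(Rational(1, 68846), I, Pow(2129, Rational(1, 2))) ≈ Mul(0.00067021, I)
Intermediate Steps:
O = Mul(Rational(1, 2), I, Pow(2129, Rational(1, 2))) (O = Mul(Rational(1, 2), Pow(Add(-2591, Add(Mul(23, 18), 48)), Rational(1, 2))) = Mul(Rational(1, 2), Pow(Add(-2591, Add(414, 48)), Rational(1, 2))) = Mul(Rational(1, 2), Pow(Add(-2591, 462), Rational(1, 2))) = Mul(Rational(1, 2), Pow(-2129, Rational(1, 2))) = Mul(Rational(1, 2), Mul(I, Pow(2129, Rational(1, 2)))) = Mul(Rational(1, 2), I, Pow(2129, Rational(1, 2))) ≈ Mul(23.071, I))
Mul(O, Pow(Add(Add(77, Mul(23, -40)), Mul(-1, -35266)), -1)) = Mul(Mul(Rational(1, 2), I, Pow(2129, Rational(1, 2))), Pow(Add(Add(77, Mul(23, -40)), Mul(-1, -35266)), -1)) = Mul(Mul(Rational(1, 2), I, Pow(2129, Rational(1, 2))), Pow(Add(Add(77, -920), 35266), -1)) = Mul(Mul(Rational(1, 2), I, Pow(2129, Rational(1, 2))), Pow(Add(-843, 35266), -1)) = Mul(Mul(Rational(1, 2), I, Pow(2129, Rational(1, 2))), Pow(34423, -1)) = Mul(Mul(Rational(1, 2), I, Pow(2129, Rational(1, 2))), Rational(1, 34423)) = Mul(Rational(1, 68846), I, Pow(2129, Rational(1, 2)))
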